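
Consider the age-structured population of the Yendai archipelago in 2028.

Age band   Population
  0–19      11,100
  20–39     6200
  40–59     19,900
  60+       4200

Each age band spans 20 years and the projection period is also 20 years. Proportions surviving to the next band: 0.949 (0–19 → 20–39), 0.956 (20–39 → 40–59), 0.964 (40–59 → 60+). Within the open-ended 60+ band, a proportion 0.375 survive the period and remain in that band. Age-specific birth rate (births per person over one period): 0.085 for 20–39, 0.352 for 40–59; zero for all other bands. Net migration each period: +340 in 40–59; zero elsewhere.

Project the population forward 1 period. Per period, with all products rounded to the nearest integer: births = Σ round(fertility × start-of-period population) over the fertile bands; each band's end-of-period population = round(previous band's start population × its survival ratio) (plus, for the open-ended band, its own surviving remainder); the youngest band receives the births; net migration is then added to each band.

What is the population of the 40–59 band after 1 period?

Period 1.
Births: 6200 × 0.085 = 527  |  19900 × 0.352 = 7005 — total 7532
20–39: 11100 × 0.949 = 10534
40–59: 6200 × 0.956 = 5927
60+: 19900 × 0.964 + 4200 × 0.375 = 19184 + 1575 = 20759
Net migration: 40–59 + 340 → 6267
End of period: [7532, 10534, 6267, 20759]

6267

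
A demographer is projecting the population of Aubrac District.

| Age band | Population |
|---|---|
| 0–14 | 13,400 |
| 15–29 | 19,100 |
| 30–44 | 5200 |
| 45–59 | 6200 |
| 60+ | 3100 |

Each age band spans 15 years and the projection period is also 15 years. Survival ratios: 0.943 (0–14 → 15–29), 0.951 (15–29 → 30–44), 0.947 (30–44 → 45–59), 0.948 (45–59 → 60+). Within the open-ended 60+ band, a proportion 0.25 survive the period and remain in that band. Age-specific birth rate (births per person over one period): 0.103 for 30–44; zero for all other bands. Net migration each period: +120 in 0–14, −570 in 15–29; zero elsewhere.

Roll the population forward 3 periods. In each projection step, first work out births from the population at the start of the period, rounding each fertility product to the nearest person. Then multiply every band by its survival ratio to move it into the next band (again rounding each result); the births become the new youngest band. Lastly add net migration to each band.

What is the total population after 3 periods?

[period 1]
Births: 5200 * 0.103 = 536
15–29: 13400 * 0.943 = 12636
30–44: 19100 * 0.951 = 18164
45–59: 5200 * 0.947 = 4924
60+: 6200 * 0.948 + 3100 * 0.25 = 5878 + 775 = 6653
Net migration: 0–14 + 120 → 656; 15–29 − 570 → 12066
End of period: [656, 12066, 18164, 4924, 6653]
[period 2]
Births: 18164 * 0.103 = 1871
15–29: 656 * 0.943 = 619
30–44: 12066 * 0.951 = 11475
45–59: 18164 * 0.947 = 17201
60+: 4924 * 0.948 + 6653 * 0.25 = 4668 + 1663 = 6331
Net migration: 0–14 + 120 → 1991; 15–29 − 570 → 49
End of period: [1991, 49, 11475, 17201, 6331]
[period 3]
Births: 11475 * 0.103 = 1182
15–29: 1991 * 0.943 = 1878
30–44: 49 * 0.951 = 47
45–59: 11475 * 0.947 = 10867
60+: 17201 * 0.948 + 6331 * 0.25 = 16307 + 1583 = 17890
Net migration: 0–14 + 120 → 1302; 15–29 − 570 → 1308
End of period: [1302, 1308, 47, 10867, 17890]
Total after period 3: 1302 + 1308 + 47 + 10867 + 17890 = 31414

31414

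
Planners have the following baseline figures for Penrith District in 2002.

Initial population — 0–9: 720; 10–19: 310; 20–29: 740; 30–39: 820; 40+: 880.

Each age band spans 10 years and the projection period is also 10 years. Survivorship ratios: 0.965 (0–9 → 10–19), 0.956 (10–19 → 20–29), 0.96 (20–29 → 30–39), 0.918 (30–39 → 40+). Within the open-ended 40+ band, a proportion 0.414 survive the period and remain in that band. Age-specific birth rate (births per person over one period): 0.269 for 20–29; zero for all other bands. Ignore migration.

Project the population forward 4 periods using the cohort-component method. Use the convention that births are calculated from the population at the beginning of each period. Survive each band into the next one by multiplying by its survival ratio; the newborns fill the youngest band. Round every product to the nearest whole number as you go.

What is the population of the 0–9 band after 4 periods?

Numbering the bands 1..5 from youngest to oldest:
Period 1:
Births: 740 × 0.269 = 199
Band 2: 720 × 0.965 = 695
Band 3: 310 × 0.956 = 296
Band 4: 740 × 0.96 = 710
Band 5: 820 × 0.918 + 880 × 0.414 = 753 + 364 = 1117
→ [199, 695, 296, 710, 1117]
Period 2:
Births: 296 × 0.269 = 80
Band 2: 199 × 0.965 = 192
Band 3: 695 × 0.956 = 664
Band 4: 296 × 0.96 = 284
Band 5: 710 × 0.918 + 1117 × 0.414 = 652 + 462 = 1114
→ [80, 192, 664, 284, 1114]
Period 3:
Births: 664 × 0.269 = 179
Band 2: 80 × 0.965 = 77
Band 3: 192 × 0.956 = 184
Band 4: 664 × 0.96 = 637
Band 5: 284 × 0.918 + 1114 × 0.414 = 261 + 461 = 722
→ [179, 77, 184, 637, 722]
Period 4:
Births: 184 × 0.269 = 49
Band 2: 179 × 0.965 = 173
Band 3: 77 × 0.956 = 74
Band 4: 184 × 0.96 = 177
Band 5: 637 × 0.918 + 722 × 0.414 = 585 + 299 = 884
→ [49, 173, 74, 177, 884]

49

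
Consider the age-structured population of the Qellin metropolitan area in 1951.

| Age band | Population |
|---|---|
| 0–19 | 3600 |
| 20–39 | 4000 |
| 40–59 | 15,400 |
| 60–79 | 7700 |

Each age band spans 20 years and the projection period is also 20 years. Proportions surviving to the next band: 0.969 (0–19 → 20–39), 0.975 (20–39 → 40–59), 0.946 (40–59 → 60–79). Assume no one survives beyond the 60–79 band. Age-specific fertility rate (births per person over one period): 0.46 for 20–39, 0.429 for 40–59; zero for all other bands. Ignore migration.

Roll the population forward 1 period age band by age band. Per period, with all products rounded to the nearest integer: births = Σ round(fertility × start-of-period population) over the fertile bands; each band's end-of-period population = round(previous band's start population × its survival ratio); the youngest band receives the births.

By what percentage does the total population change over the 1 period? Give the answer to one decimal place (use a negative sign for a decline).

-1.0

Call the groups 1 to 4, youngest first.
Period 1.
Births: 4000 * 0.46 = 1840  |  15400 * 0.429 = 6607 ⇒ total 8447
Group 2: 3600 * 0.969 = 3488
Group 3: 4000 * 0.975 = 3900
Group 4: 15400 * 0.946 = 14568
End of period: [8447, 3488, 3900, 14568]
Total: 30700 → 30403; change = -297; percentage change = -1.0%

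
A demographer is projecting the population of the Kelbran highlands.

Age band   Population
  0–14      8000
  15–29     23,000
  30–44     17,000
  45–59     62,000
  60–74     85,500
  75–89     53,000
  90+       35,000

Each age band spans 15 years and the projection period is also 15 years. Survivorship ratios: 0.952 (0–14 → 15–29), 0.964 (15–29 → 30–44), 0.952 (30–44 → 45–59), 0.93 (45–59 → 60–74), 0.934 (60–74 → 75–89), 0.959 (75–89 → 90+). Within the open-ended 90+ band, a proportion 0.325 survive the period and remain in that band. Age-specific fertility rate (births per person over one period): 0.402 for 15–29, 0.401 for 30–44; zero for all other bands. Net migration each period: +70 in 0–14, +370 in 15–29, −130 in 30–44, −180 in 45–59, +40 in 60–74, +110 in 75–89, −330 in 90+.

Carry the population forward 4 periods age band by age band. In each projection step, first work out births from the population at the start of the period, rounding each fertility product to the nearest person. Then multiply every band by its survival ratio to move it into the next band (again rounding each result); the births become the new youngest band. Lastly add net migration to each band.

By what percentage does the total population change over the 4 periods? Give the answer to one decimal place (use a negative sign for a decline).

Numbering the bands 1..7 from youngest to oldest:
Period 1:
Births: 23000 * 0.402 = 9246  |  17000 * 0.401 = 6817 — total 16063
Band 2: 8000 * 0.952 = 7616
Band 3: 23000 * 0.964 = 22172
Band 4: 17000 * 0.952 = 16184
Band 5: 62000 * 0.93 = 57660
Band 6: 85500 * 0.934 = 79857
Band 7: 53000 * 0.959 + 35000 * 0.325 = 50827 + 11375 = 62202
Net migration: Band 1 + 70 → 16133; Band 2 + 370 → 7986; Band 3 − 130 → 22042; Band 4 − 180 → 16004; Band 5 + 40 → 57700; Band 6 + 110 → 79967; Band 7 − 330 → 61872
End of period: [16133, 7986, 22042, 16004, 57700, 79967, 61872]
Period 2:
Births: 7986 * 0.402 = 3210  |  22042 * 0.401 = 8839 — total 12049
Band 2: 16133 * 0.952 = 15359
Band 3: 7986 * 0.964 = 7699
Band 4: 22042 * 0.952 = 20984
Band 5: 16004 * 0.93 = 14884
Band 6: 57700 * 0.934 = 53892
Band 7: 79967 * 0.959 + 61872 * 0.325 = 76688 + 20108 = 96796
Net migration: Band 1 + 70 → 12119; Band 2 + 370 → 15729; Band 3 − 130 → 7569; Band 4 − 180 → 20804; Band 5 + 40 → 14924; Band 6 + 110 → 54002; Band 7 − 330 → 96466
End of period: [12119, 15729, 7569, 20804, 14924, 54002, 96466]
Period 3:
Births: 15729 * 0.402 = 6323  |  7569 * 0.401 = 3035 — total 9358
Band 2: 12119 * 0.952 = 11537
Band 3: 15729 * 0.964 = 15163
Band 4: 7569 * 0.952 = 7206
Band 5: 20804 * 0.93 = 19348
Band 6: 14924 * 0.934 = 13939
Band 7: 54002 * 0.959 + 96466 * 0.325 = 51788 + 31351 = 83139
Net migration: Band 1 + 70 → 9428; Band 2 + 370 → 11907; Band 3 − 130 → 15033; Band 4 − 180 → 7026; Band 5 + 40 → 19388; Band 6 + 110 → 14049; Band 7 − 330 → 82809
End of period: [9428, 11907, 15033, 7026, 19388, 14049, 82809]
Period 4:
Births: 11907 * 0.402 = 4787  |  15033 * 0.401 = 6028 — total 10815
Band 2: 9428 * 0.952 = 8975
Band 3: 11907 * 0.964 = 11478
Band 4: 15033 * 0.952 = 14311
Band 5: 7026 * 0.93 = 6534
Band 6: 19388 * 0.934 = 18108
Band 7: 14049 * 0.959 + 82809 * 0.325 = 13473 + 26913 = 40386
Net migration: Band 1 + 70 → 10885; Band 2 + 370 → 9345; Band 3 − 130 → 11348; Band 4 − 180 → 14131; Band 5 + 40 → 6574; Band 6 + 110 → 18218; Band 7 − 330 → 40056
End of period: [10885, 9345, 11348, 14131, 6574, 18218, 40056]
Total: 283500 → 110557; change = -172943; percentage change = -61.0%

-61.0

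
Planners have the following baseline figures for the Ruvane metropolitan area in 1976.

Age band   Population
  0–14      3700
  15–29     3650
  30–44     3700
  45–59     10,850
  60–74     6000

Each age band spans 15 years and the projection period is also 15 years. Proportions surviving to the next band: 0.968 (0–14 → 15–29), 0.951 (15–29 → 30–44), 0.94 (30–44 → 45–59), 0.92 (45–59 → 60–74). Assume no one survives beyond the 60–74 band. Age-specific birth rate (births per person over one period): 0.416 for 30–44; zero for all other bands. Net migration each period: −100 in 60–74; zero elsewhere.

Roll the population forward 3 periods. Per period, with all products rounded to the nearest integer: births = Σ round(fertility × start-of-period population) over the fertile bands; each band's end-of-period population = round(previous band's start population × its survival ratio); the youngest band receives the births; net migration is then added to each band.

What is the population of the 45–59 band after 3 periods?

Let group 1 be 0–14 through group 5 = 60–74.
[period 1]
Births: 3700 × 0.416 = 1539
Group 2: 3700 × 0.968 = 3582
Group 3: 3650 × 0.951 = 3471
Group 4: 3700 × 0.94 = 3478
Group 5: 10850 × 0.92 = 9982
Net migration: Group 5 − 100 → 9882
Giving 1539 / 3582 / 3471 / 3478 / 9882.
[period 2]
Births: 3471 × 0.416 = 1444
Group 2: 1539 × 0.968 = 1490
Group 3: 3582 × 0.951 = 3406
Group 4: 3471 × 0.94 = 3263
Group 5: 3478 × 0.92 = 3200
Net migration: Group 5 − 100 → 3100
Giving 1444 / 1490 / 3406 / 3263 / 3100.
[period 3]
Births: 3406 × 0.416 = 1417
Group 2: 1444 × 0.968 = 1398
Group 3: 1490 × 0.951 = 1417
Group 4: 3406 × 0.94 = 3202
Group 5: 3263 × 0.92 = 3002
Net migration: Group 5 − 100 → 2902
Giving 1417 / 1398 / 1417 / 3202 / 2902.

3202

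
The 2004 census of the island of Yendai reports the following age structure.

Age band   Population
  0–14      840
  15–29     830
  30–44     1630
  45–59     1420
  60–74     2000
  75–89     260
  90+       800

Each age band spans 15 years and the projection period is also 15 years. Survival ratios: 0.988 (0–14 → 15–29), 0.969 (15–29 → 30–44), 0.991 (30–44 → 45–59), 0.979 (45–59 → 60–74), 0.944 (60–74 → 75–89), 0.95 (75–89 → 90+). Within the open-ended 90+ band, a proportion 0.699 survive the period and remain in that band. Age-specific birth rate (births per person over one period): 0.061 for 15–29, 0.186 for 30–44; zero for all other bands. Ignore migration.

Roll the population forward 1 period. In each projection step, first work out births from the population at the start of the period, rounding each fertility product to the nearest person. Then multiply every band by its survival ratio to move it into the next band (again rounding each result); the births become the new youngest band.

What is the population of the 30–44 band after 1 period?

Numbering the bands 1..7 from youngest to oldest:
[period 1]
Births: 830 * 0.061 = 51, 1630 * 0.186 = 303 → total 354
Band 2: 840 * 0.988 = 830
Band 3: 830 * 0.969 = 804
Band 4: 1630 * 0.991 = 1615
Band 5: 1420 * 0.979 = 1390
Band 6: 2000 * 0.944 = 1888
Band 7: 260 * 0.95 + 800 * 0.699 = 247 + 559 = 806
End of period: [354, 830, 804, 1615, 1390, 1888, 806]

804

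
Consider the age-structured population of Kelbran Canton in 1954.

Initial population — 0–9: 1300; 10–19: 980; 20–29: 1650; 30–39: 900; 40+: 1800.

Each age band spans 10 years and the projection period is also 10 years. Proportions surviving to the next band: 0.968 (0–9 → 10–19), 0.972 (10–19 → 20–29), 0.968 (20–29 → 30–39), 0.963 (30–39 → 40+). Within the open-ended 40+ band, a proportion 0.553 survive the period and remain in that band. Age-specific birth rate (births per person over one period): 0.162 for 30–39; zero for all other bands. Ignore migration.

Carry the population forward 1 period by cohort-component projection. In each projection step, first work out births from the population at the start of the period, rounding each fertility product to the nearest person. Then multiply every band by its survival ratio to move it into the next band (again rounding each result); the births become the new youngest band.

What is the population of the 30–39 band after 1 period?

Numbering the bands 1..5 from youngest to oldest:
[period 1]
Births: 900 × 0.162 = 146
Band 2: 1300 × 0.968 = 1258
Band 3: 980 × 0.972 = 953
Band 4: 1650 × 0.968 = 1597
Band 5: 900 × 0.963 + 1800 × 0.553 = 867 + 995 = 1862
Population now: 0–9=146, 10–19=1258, 20–29=953, 30–39=1597, 40+=1862

1597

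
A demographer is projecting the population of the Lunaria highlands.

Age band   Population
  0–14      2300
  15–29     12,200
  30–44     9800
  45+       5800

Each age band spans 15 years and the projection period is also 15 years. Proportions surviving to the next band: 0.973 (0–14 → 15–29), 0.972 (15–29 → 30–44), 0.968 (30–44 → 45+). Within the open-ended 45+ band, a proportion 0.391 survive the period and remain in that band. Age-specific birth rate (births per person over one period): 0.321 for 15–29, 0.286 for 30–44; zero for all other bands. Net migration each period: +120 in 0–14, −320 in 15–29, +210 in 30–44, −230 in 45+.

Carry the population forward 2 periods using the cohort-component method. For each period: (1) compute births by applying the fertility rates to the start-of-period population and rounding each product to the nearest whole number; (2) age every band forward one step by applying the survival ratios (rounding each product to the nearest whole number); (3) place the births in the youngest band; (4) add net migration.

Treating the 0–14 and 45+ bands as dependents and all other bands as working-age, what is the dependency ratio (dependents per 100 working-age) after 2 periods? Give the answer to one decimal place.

Let band 1 be 0–14 through band 4 = 45+.
— Period 1 —
Births: 12200 × 0.321 = 3916  |  9800 × 0.286 = 2803 ⇒ total 6719
Band 2: 2300 × 0.973 = 2238
Band 3: 12200 × 0.972 = 11858
Band 4: 9800 × 0.968 + 5800 × 0.391 = 9486 + 2268 = 11754
Net migration: Band 1 + 120 → 6839; Band 2 − 320 → 1918; Band 3 + 210 → 12068; Band 4 − 230 → 11524
→ [6839, 1918, 12068, 11524]
— Period 2 —
Births: 1918 × 0.321 = 616  |  12068 × 0.286 = 3451 ⇒ total 4067
Band 2: 6839 × 0.973 = 6654
Band 3: 1918 × 0.972 = 1864
Band 4: 12068 × 0.968 + 11524 × 0.391 = 11682 + 4506 = 16188
Net migration: Band 1 + 120 → 4187; Band 2 − 320 → 6334; Band 3 + 210 → 2074; Band 4 − 230 → 15958
→ [4187, 6334, 2074, 15958]
Dependents (band 0–14 + band 45+) = 4187 + 15958 = 20145; working-age = 8408; ratio = 20145/8408 × 100 = 239.6

239.6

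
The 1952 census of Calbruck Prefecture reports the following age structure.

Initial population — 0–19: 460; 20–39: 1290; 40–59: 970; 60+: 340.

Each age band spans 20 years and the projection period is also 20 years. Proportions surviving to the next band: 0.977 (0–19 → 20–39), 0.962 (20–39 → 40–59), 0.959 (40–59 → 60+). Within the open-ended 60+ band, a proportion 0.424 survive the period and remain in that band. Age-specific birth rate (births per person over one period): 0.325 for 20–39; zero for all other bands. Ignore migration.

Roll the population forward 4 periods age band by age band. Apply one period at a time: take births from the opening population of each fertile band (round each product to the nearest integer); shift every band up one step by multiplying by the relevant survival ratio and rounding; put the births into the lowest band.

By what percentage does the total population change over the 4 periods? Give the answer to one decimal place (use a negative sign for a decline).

-62.0

Period 1:
Births: 1290 × 0.325 = 419
20–39: 460 × 0.977 = 449
40–59: 1290 × 0.962 = 1241
60+: 970 × 0.959 + 340 × 0.424 = 930 + 144 = 1074
Population now: 0–19=419, 20–39=449, 40–59=1241, 60+=1074
Period 2:
Births: 449 × 0.325 = 146
20–39: 419 × 0.977 = 409
40–59: 449 × 0.962 = 432
60+: 1241 × 0.959 + 1074 × 0.424 = 1190 + 455 = 1645
Population now: 0–19=146, 20–39=409, 40–59=432, 60+=1645
Period 3:
Births: 409 × 0.325 = 133
20–39: 146 × 0.977 = 143
40–59: 409 × 0.962 = 393
60+: 432 × 0.959 + 1645 × 0.424 = 414 + 697 = 1111
Population now: 0–19=133, 20–39=143, 40–59=393, 60+=1111
Period 4:
Births: 143 × 0.325 = 46
20–39: 133 × 0.977 = 130
40–59: 143 × 0.962 = 138
60+: 393 × 0.959 + 1111 × 0.424 = 377 + 471 = 848
Population now: 0–19=46, 20–39=130, 40–59=138, 60+=848
Total: 3060 → 1162; change = -1898; percentage change = -62.0%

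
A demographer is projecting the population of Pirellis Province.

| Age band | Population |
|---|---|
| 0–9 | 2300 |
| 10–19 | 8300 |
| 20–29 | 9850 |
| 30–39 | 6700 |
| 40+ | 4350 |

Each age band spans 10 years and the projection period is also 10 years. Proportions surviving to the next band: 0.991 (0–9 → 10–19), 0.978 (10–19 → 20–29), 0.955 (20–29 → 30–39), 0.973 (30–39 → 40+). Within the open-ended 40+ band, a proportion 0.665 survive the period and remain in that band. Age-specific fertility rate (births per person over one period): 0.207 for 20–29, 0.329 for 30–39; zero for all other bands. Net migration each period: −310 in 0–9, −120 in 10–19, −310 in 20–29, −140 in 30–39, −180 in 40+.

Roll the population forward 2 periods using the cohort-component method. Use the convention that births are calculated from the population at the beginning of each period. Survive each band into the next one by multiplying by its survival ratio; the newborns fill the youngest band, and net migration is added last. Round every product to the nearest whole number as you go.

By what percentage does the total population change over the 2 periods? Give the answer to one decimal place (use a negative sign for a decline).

2.3

Let band 1 be 0–9 through band 5 = 40+.
— Period 1 —
Births: 9850 × 0.207 = 2039  |  6700 × 0.329 = 2204 — total 4243
Band 2: 2300 × 0.991 = 2279
Band 3: 8300 × 0.978 = 8117
Band 4: 9850 × 0.955 = 9407
Band 5: 6700 × 0.973 + 4350 × 0.665 = 6519 + 2893 = 9412
Net migration: Band 1 − 310 → 3933; Band 2 − 120 → 2159; Band 3 − 310 → 7807; Band 4 − 140 → 9267; Band 5 − 180 → 9232
Population now: 0–9=3933, 10–19=2159, 20–29=7807, 30–39=9267, 40+=9232
— Period 2 —
Births: 7807 × 0.207 = 1616  |  9267 × 0.329 = 3049 — total 4665
Band 2: 3933 × 0.991 = 3898
Band 3: 2159 × 0.978 = 2112
Band 4: 7807 × 0.955 = 7456
Band 5: 9267 × 0.973 + 9232 × 0.665 = 9017 + 6139 = 15156
Net migration: Band 1 − 310 → 4355; Band 2 − 120 → 3778; Band 3 − 310 → 1802; Band 4 − 140 → 7316; Band 5 − 180 → 14976
Population now: 0–9=4355, 10–19=3778, 20–29=1802, 30–39=7316, 40+=14976
Total: 31500 → 32227; change = 727; percentage change = 2.3%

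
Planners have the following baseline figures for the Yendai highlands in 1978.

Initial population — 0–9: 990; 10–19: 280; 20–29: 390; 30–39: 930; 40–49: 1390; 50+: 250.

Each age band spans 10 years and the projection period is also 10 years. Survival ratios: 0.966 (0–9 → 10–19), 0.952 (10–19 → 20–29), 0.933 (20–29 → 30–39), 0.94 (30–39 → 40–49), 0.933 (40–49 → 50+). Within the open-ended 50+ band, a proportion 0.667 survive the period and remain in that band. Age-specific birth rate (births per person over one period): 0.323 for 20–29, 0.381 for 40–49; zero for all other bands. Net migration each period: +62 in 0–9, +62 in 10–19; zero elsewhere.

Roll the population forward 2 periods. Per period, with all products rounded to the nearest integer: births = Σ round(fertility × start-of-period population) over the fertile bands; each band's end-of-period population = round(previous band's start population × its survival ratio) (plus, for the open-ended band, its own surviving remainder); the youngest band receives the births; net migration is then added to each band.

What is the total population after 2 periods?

Period 1:
Births: 390 × 0.323 = 126  |  1390 × 0.381 = 530 — total 656
10–19: 990 × 0.966 = 956
20–29: 280 × 0.952 = 267
30–39: 390 × 0.933 = 364
40–49: 930 × 0.94 = 874
50+: 1390 × 0.933 + 250 × 0.667 = 1297 + 167 = 1464
Net migration: 0–9 + 62 → 718; 10–19 + 62 → 1018
→ [718, 1018, 267, 364, 874, 1464]
Period 2:
Births: 267 × 0.323 = 86  |  874 × 0.381 = 333 — total 419
10–19: 718 × 0.966 = 694
20–29: 1018 × 0.952 = 969
30–39: 267 × 0.933 = 249
40–49: 364 × 0.94 = 342
50+: 874 × 0.933 + 1464 × 0.667 = 815 + 976 = 1791
Net migration: 0–9 + 62 → 481; 10–19 + 62 → 756
→ [481, 756, 969, 249, 342, 1791]
Total after period 2: 481 + 756 + 969 + 249 + 342 + 1791 = 4588

4588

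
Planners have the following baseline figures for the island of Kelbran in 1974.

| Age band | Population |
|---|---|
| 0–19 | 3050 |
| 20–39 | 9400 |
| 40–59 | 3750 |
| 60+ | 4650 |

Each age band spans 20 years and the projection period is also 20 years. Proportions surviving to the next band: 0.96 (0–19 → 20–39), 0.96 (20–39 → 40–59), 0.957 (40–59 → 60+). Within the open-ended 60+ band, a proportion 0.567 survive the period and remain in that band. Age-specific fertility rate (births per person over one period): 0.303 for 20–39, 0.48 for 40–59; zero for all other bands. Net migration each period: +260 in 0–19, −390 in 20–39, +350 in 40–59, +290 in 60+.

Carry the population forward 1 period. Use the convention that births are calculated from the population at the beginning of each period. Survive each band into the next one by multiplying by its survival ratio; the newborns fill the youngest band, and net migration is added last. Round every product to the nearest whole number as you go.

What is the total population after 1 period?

[period 1]
Births: 9400 * 0.303 = 2848 ; 3750 * 0.48 = 1800 → 4648
20–39: 3050 * 0.96 = 2928
40–59: 9400 * 0.96 = 9024
60+: 3750 * 0.957 + 4650 * 0.567 = 3589 + 2637 = 6226
Net migration: 0–19 + 260 → 4908; 20–39 − 390 → 2538; 40–59 + 350 → 9374; 60+ + 290 → 6516
→ [4908, 2538, 9374, 6516]
Total after period 1: 4908 + 2538 + 9374 + 6516 = 23336

23336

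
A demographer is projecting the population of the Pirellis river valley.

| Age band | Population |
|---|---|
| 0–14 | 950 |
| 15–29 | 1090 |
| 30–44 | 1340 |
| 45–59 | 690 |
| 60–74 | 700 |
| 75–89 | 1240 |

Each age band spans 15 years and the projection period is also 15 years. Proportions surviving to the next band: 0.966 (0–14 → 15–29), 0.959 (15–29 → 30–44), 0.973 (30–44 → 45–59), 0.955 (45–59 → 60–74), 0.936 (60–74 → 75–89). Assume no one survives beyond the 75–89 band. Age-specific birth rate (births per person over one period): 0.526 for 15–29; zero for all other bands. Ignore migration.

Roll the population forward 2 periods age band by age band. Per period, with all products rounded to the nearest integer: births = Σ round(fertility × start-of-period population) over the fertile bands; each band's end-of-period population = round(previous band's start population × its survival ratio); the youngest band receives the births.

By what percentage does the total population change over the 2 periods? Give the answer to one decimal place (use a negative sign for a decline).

-20.2

Call the groups 1 to 6, youngest first.
[period 1]
Births: 1090 × 0.526 = 573
Group 2: 950 × 0.966 = 918
Group 3: 1090 × 0.959 = 1045
Group 4: 1340 × 0.973 = 1304
Group 5: 690 × 0.955 = 659
Group 6: 700 × 0.936 = 655
End of period: [573, 918, 1045, 1304, 659, 655]
[period 2]
Births: 918 × 0.526 = 483
Group 2: 573 × 0.966 = 554
Group 3: 918 × 0.959 = 880
Group 4: 1045 × 0.973 = 1017
Group 5: 1304 × 0.955 = 1245
Group 6: 659 × 0.936 = 617
End of period: [483, 554, 880, 1017, 1245, 617]
Total: 6010 → 4796; change = -1214; percentage change = -20.2%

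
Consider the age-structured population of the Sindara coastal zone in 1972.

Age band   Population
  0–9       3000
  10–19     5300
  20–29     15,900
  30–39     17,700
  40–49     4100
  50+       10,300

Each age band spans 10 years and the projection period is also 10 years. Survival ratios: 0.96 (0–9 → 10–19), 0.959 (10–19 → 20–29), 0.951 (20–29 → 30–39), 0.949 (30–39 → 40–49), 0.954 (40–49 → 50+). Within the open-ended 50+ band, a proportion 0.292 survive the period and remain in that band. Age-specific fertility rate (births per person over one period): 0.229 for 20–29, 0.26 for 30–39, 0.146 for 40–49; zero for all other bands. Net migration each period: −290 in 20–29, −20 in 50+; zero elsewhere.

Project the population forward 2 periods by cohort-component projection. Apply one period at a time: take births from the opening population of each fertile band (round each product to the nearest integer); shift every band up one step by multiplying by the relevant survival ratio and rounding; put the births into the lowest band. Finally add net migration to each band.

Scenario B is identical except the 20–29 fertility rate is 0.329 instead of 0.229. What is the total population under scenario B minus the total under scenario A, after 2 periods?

Numbering the groups 1..6 from youngest to oldest:
— Period 1 —
Births: 15900 * 0.229 = 3641  |  17700 * 0.26 = 4602  |  4100 * 0.146 = 599 → 8842
Group 2: 3000 * 0.96 = 2880
Group 3: 5300 * 0.959 = 5083
Group 4: 15900 * 0.951 = 15121
Group 5: 17700 * 0.949 = 16797
Group 6: 4100 * 0.954 + 10300 * 0.292 = 3911 + 3008 = 6919
Net migration: Group 3 − 290 → 4793; Group 6 − 20 → 6899
Giving 8842 / 2880 / 4793 / 15121 / 16797 / 6899.
— Period 2 —
Births: 4793 * 0.229 = 1098  |  15121 * 0.26 = 3931  |  16797 * 0.146 = 2452 → 7481
Group 2: 8842 * 0.96 = 8488
Group 3: 2880 * 0.959 = 2762
Group 4: 4793 * 0.951 = 4558
Group 5: 15121 * 0.949 = 14350
Group 6: 16797 * 0.954 + 6899 * 0.292 = 16024 + 2015 = 18039
Net migration: Group 3 − 290 → 2472; Group 6 − 20 → 18019
Giving 7481 / 8488 / 2472 / 4558 / 14350 / 18019.
Scenario A total after 2 periods: 55368
Scenario B projection —
— Period 1 —
Births: 15900 * 0.329 = 5231  |  17700 * 0.26 = 4602  |  4100 * 0.146 = 599 → 10432
Group 2: 3000 * 0.96 = 2880
Group 3: 5300 * 0.959 = 5083
Group 4: 15900 * 0.951 = 15121
Group 5: 17700 * 0.949 = 16797
Group 6: 4100 * 0.954 + 10300 * 0.292 = 3911 + 3008 = 6919
Net migration: Group 3 − 290 → 4793; Group 6 − 20 → 6899
Giving 10432 / 2880 / 4793 / 15121 / 16797 / 6899.
— Period 2 —
Births: 4793 * 0.329 = 1577  |  15121 * 0.26 = 3931  |  16797 * 0.146 = 2452 → 7960
Group 2: 10432 * 0.96 = 10015
Group 3: 2880 * 0.959 = 2762
Group 4: 4793 * 0.951 = 4558
Group 5: 15121 * 0.949 = 14350
Group 6: 16797 * 0.954 + 6899 * 0.292 = 16024 + 2015 = 18039
Net migration: Group 3 − 290 → 2472; Group 6 − 20 → 18019
Giving 7960 / 10015 / 2472 / 4558 / 14350 / 18019.
Scenario B total after 2 periods: 57374
Difference B − A = 57374 − 55368 = 2006

2006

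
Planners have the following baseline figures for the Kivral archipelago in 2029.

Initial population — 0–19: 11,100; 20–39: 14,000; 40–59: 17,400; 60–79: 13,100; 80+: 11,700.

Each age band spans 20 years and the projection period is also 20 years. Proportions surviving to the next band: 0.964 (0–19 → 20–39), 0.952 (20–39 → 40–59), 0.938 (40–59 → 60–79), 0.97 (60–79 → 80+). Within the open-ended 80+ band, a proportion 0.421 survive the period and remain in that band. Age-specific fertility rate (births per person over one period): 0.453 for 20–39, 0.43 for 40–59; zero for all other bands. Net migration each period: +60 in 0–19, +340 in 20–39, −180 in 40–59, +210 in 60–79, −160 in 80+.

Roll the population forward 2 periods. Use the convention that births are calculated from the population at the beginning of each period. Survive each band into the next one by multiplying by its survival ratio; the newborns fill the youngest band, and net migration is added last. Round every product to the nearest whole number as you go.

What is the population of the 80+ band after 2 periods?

(Bands numbered youngest = 1 to oldest = 5.)
Period 1:
Births: 14000 * 0.453 = 6342  |  17400 * 0.43 = 7482 → 13824
Band 2: 11100 * 0.964 = 10700
Band 3: 14000 * 0.952 = 13328
Band 4: 17400 * 0.938 = 16321
Band 5: 13100 * 0.97 + 11700 * 0.421 = 12707 + 4926 = 17633
Net migration: Band 1 + 60 → 13884; Band 2 + 340 → 11040; Band 3 − 180 → 13148; Band 4 + 210 → 16531; Band 5 − 160 → 17473
→ [13884, 11040, 13148, 16531, 17473]
Period 2:
Births: 11040 * 0.453 = 5001  |  13148 * 0.43 = 5654 → 10655
Band 2: 13884 * 0.964 = 13384
Band 3: 11040 * 0.952 = 10510
Band 4: 13148 * 0.938 = 12333
Band 5: 16531 * 0.97 + 17473 * 0.421 = 16035 + 7356 = 23391
Net migration: Band 1 + 60 → 10715; Band 2 + 340 → 13724; Band 3 − 180 → 10330; Band 4 + 210 → 12543; Band 5 − 160 → 23231
→ [10715, 13724, 10330, 12543, 23231]

23231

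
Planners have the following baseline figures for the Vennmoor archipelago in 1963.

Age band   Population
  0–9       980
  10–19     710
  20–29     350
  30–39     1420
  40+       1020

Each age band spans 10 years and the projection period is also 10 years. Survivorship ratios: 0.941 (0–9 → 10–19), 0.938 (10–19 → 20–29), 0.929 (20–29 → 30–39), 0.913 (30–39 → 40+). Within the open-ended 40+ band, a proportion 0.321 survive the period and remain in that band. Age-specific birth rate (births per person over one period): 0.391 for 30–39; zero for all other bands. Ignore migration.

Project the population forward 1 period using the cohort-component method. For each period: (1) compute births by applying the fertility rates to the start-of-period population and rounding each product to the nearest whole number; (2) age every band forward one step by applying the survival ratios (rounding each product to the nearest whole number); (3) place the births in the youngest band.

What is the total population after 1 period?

4091

(Groups numbered youngest = 1 to oldest = 5.)
[period 1]
Births: 1420 × 0.391 = 555
Group 2: 980 × 0.941 = 922
Group 3: 710 × 0.938 = 666
Group 4: 350 × 0.929 = 325
Group 5: 1420 × 0.913 + 1020 × 0.321 = 1296 + 327 = 1623
Giving 555 / 922 / 666 / 325 / 1623.
Total after period 1: 555 + 922 + 666 + 325 + 1623 = 4091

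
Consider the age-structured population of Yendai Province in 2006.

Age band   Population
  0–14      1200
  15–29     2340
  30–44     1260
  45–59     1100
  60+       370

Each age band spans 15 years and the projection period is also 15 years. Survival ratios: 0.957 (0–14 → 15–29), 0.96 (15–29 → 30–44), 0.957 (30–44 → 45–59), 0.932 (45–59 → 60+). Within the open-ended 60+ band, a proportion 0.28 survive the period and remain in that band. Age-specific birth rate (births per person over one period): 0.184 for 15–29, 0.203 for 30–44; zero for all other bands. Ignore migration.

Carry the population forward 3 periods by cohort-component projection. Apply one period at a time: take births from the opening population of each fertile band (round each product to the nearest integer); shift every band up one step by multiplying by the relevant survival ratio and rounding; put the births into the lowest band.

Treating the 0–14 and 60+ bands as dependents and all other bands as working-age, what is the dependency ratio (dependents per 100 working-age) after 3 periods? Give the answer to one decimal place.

[period 1]
Births: 2340 × 0.184 = 431, 1260 × 0.203 = 256 ⇒ total 687
15–29: 1200 × 0.957 = 1148
30–44: 2340 × 0.96 = 2246
45–59: 1260 × 0.957 = 1206
60+: 1100 × 0.932 + 370 × 0.28 = 1025 + 104 = 1129
→ [687, 1148, 2246, 1206, 1129]
[period 2]
Births: 1148 × 0.184 = 211, 2246 × 0.203 = 456 ⇒ total 667
15–29: 687 × 0.957 = 657
30–44: 1148 × 0.96 = 1102
45–59: 2246 × 0.957 = 2149
60+: 1206 × 0.932 + 1129 × 0.28 = 1124 + 316 = 1440
→ [667, 657, 1102, 2149, 1440]
[period 3]
Births: 657 × 0.184 = 121, 1102 × 0.203 = 224 ⇒ total 345
15–29: 667 × 0.957 = 638
30–44: 657 × 0.96 = 631
45–59: 1102 × 0.957 = 1055
60+: 2149 × 0.932 + 1440 × 0.28 = 2003 + 403 = 2406
→ [345, 638, 631, 1055, 2406]
Dependents (band 0–14 + band 60+) = 345 + 2406 = 2751; working-age = 2324; ratio = 2751/2324 × 100 = 118.4

118.4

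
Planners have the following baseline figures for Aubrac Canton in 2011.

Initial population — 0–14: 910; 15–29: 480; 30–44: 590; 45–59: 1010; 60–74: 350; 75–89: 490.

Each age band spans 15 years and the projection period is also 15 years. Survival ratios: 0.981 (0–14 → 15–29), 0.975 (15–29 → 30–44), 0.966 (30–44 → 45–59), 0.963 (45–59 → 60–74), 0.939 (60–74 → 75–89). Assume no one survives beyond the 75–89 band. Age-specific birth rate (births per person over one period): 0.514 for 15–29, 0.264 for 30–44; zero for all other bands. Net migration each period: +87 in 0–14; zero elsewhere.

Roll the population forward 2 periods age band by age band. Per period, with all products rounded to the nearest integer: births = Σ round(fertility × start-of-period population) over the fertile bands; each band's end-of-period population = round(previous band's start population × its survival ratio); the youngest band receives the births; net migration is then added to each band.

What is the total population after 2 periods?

3937

[period 1]
Births: 480 × 0.514 = 247, 590 × 0.264 = 156 — total 403
15–29: 910 × 0.981 = 893
30–44: 480 × 0.975 = 468
45–59: 590 × 0.966 = 570
60–74: 1010 × 0.963 = 973
75–89: 350 × 0.939 = 329
Net migration: 0–14 + 87 → 490
Giving 490 / 893 / 468 / 570 / 973 / 329.
[period 2]
Births: 893 × 0.514 = 459, 468 × 0.264 = 124 — total 583
15–29: 490 × 0.981 = 481
30–44: 893 × 0.975 = 871
45–59: 468 × 0.966 = 452
60–74: 570 × 0.963 = 549
75–89: 973 × 0.939 = 914
Net migration: 0–14 + 87 → 670
Giving 670 / 481 / 871 / 452 / 549 / 914.
Total after period 2: 670 + 481 + 871 + 452 + 549 + 914 = 3937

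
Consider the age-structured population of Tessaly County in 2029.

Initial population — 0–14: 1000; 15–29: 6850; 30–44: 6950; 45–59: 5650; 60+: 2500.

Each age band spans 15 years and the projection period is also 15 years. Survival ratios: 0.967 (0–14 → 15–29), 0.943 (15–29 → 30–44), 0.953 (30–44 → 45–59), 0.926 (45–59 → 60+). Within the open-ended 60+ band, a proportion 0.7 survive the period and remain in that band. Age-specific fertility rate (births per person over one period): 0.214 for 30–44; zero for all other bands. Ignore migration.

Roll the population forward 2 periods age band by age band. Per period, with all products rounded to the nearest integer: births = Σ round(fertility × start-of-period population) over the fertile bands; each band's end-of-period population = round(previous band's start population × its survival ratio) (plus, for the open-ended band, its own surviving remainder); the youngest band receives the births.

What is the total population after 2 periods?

20908

After projecting period 1:
Births: 6950 × 0.214 = 1487
15–29: 1000 × 0.967 = 967
30–44: 6850 × 0.943 = 6460
45–59: 6950 × 0.953 = 6623
60+: 5650 × 0.926 + 2500 × 0.7 = 5232 + 1750 = 6982
→ [1487, 967, 6460, 6623, 6982]
After projecting period 2:
Births: 6460 × 0.214 = 1382
15–29: 1487 × 0.967 = 1438
30–44: 967 × 0.943 = 912
45–59: 6460 × 0.953 = 6156
60+: 6623 × 0.926 + 6982 × 0.7 = 6133 + 4887 = 11020
→ [1382, 1438, 912, 6156, 11020]
Total after period 2: 1382 + 1438 + 912 + 6156 + 11020 = 20908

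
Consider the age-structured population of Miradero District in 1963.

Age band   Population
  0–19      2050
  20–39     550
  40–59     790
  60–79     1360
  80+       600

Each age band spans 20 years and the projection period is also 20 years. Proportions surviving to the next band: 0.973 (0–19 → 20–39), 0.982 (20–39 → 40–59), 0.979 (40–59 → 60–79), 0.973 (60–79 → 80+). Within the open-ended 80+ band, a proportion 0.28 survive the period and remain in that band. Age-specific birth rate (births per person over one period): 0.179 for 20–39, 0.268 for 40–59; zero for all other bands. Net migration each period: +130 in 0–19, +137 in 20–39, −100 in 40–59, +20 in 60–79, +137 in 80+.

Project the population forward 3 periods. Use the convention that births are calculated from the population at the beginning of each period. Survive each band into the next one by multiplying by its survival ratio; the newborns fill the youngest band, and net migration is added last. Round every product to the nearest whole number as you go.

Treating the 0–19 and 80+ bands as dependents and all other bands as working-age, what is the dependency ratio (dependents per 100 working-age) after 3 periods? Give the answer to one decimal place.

54.2

Period 1:
Births: 550 * 0.179 = 98  |  790 * 0.268 = 212 — total 310
20–39: 2050 * 0.973 = 1995
40–59: 550 * 0.982 = 540
60–79: 790 * 0.979 = 773
80+: 1360 * 0.973 + 600 * 0.28 = 1323 + 168 = 1491
Net migration: 0–19 + 130 → 440; 20–39 + 137 → 2132; 40–59 − 100 → 440; 60–79 + 20 → 793; 80+ + 137 → 1628
→ [440, 2132, 440, 793, 1628]
Period 2:
Births: 2132 * 0.179 = 382  |  440 * 0.268 = 118 — total 500
20–39: 440 * 0.973 = 428
40–59: 2132 * 0.982 = 2094
60–79: 440 * 0.979 = 431
80+: 793 * 0.973 + 1628 * 0.28 = 772 + 456 = 1228
Net migration: 0–19 + 130 → 630; 20–39 + 137 → 565; 40–59 − 100 → 1994; 60–79 + 20 → 451; 80+ + 137 → 1365
→ [630, 565, 1994, 451, 1365]
Period 3:
Births: 565 * 0.179 = 101  |  1994 * 0.268 = 534 — total 635
20–39: 630 * 0.973 = 613
40–59: 565 * 0.982 = 555
60–79: 1994 * 0.979 = 1952
80+: 451 * 0.973 + 1365 * 0.28 = 439 + 382 = 821
Net migration: 0–19 + 130 → 765; 20–39 + 137 → 750; 40–59 − 100 → 455; 60–79 + 20 → 1972; 80+ + 137 → 958
→ [765, 750, 455, 1972, 958]
Dependents (band 0–19 + band 80+) = 765 + 958 = 1723; working-age = 3177; ratio = 1723/3177 × 100 = 54.2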